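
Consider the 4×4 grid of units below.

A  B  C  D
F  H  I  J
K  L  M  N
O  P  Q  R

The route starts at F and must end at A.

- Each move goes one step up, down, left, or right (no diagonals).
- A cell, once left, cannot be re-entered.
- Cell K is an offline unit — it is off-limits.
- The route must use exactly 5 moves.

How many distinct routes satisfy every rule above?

Need simple routes of exactly 5 moves from F to A (Manhattan distance 1, so 2 moves are spent on a detour and 2 undoing it).
Enumerating: F H I C B A.
That gives 1 route.

1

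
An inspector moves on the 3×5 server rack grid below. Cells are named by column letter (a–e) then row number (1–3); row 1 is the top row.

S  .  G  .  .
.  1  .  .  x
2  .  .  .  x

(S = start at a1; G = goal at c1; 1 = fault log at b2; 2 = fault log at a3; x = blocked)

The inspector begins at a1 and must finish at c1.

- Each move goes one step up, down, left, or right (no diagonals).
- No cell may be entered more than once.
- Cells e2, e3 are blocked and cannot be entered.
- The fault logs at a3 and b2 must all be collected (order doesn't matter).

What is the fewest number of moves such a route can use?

Any route passes through a3 and b2 in some order between a1 and c1. Summing Manhattan distances along each leg and taking the cheapest ordering (a1 → a3 → b2 → c1) gives a lower bound of 2 + 2 + 2 = 6 moves.
A route of 6 moves achieves this: a1 → a2 → a3 → b3 → b2 → b1 → c1.
Since 6 matches the lower bound, it is optimal.

6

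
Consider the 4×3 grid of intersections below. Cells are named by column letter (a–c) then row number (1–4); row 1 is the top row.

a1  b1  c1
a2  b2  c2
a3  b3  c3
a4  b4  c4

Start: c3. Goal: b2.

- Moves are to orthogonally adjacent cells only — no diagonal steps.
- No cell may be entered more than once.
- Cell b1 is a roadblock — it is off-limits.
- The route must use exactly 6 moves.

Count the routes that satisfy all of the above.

4

Need simple routes of exactly 6 moves from c3 to b2 (Manhattan distance 2, so 2 moves are spent on a detour and 2 undoing it).
Enumerating: c3 c4 b4 b3 a3 a2 b2 | c3 c4 b4 a4 a3 a2 b2 | c3 c4 b4 a4 a3 b3 b2 | c3 b3 b4 a4 a3 a2 b2.
That gives 4 routes.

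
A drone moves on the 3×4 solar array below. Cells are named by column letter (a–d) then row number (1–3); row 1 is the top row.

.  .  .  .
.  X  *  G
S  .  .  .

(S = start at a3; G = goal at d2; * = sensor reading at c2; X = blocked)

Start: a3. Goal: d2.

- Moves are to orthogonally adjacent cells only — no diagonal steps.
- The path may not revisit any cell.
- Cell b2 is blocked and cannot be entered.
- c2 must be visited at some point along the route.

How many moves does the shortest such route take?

4

Any route passes through c2 somewhere between a3 and d2. Summing Manhattan distances along the two legs (a3 → c2 → d2) gives a lower bound of 3 + 1 = 4 moves.
A route of 4 moves achieves this: a3 → b3 → c3 → c2 → d2.
Since 4 matches the lower bound, it is optimal.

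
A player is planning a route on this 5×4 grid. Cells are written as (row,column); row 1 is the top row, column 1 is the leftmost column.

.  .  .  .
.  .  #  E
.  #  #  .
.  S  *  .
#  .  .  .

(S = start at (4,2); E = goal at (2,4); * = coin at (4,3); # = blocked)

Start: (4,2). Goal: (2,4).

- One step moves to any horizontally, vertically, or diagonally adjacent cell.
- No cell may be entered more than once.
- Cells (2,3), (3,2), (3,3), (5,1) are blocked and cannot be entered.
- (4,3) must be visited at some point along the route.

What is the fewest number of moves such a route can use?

Any route passes through (4,3) somewhere between (4,2) and (2,4). Summing Chebyshev distances along the two legs ((4,2) → (4,3) → (2,4)) gives a lower bound of 1 + 2 = 3 moves.
A route of 3 moves achieves this: (4,2) → (4,3) → (3,4) → (2,4).
Since 3 matches the lower bound, it is optimal.

3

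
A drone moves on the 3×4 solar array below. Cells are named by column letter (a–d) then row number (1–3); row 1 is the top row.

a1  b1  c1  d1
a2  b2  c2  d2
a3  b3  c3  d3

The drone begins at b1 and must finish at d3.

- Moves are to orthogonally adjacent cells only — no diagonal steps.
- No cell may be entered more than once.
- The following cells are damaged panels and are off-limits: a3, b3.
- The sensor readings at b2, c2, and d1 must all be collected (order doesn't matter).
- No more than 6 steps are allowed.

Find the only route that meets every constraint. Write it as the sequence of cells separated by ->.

The 6-move cap with required stops at b2, c2, d1 leaves no slack for detours.
Route from b1: down to b2, right to c2, up to c1, right to d1, 2× down (reaching d3) — 6 moves in all.
Check: all required cells visited; 6 ≤ 6 moves.

b1 -> b2 -> c2 -> c1 -> d1 -> d2 -> d3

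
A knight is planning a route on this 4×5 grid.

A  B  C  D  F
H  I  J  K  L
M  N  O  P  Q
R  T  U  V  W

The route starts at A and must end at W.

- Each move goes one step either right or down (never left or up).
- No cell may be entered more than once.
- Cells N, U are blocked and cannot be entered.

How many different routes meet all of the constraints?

A right/down-only route from A to W makes exactly 3 down-moves and 4 right-moves in some order.
With no other constraints that would be C(7,3) = 35 routes.
Subtract routes through each blocked cell (inclusion–exclusion for overlaps): − through N: 12 − through U: 10 + through N&U: 6 → 19.
That gives 19 routes.

19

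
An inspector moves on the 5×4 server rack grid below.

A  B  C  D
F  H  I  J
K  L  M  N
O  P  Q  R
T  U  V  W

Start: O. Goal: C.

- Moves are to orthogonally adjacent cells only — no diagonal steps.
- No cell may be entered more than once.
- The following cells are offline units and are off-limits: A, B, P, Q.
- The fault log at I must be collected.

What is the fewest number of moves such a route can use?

5

Any route passes through I somewhere between O and C. Summing Manhattan distances along the two legs (O → I → C) gives a lower bound of 4 + 1 = 5 moves.
A route of 5 moves achieves this: O → K → F → H → I → C.
Since 5 matches the lower bound, it is optimal.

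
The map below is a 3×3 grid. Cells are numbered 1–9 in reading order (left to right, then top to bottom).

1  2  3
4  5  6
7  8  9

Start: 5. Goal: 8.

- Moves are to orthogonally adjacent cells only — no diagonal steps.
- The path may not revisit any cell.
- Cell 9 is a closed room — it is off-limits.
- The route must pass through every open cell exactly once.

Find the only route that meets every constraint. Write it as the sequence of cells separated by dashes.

5 - 6 - 3 - 2 - 1 - 4 - 7 - 8

Need to visit all 8 open cells exactly once, starting at 5 and ending at 8.
Cell 7 has only two open neighbours (4 and 8), so the path must pass straight through it: one of those is the cell it's entered from and the other is where it exits.
Route from 5: right to 6, up to 3, 2× left (reaching 1), 2× down (reaching 7), right to 8 — 7 moves in all.
Check: all 8 open cells covered.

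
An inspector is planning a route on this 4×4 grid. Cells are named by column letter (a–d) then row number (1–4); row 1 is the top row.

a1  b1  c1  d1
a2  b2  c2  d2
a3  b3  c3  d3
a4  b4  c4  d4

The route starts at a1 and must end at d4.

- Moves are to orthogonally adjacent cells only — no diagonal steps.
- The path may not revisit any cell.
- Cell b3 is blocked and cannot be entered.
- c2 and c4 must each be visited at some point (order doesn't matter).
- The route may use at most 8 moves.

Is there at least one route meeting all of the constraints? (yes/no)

One route that works: a1 → a2 → b2 → c2 → c3 → c4 → d4.

yes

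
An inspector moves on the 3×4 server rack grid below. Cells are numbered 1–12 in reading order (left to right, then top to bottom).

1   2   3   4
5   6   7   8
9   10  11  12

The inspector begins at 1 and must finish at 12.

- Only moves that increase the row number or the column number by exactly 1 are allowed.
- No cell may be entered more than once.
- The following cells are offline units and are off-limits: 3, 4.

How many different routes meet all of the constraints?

A right/down-only route from 1 to 12 makes exactly 2 down-moves and 3 right-moves in some order.
With no other constraints that would be C(5,2) = 10 routes.
Subtract routes through each blocked cell (inclusion–exclusion for overlaps): − through 3: 3 − through 4: 1 + through 3&4: 1 → 7.
That gives 7 routes.

7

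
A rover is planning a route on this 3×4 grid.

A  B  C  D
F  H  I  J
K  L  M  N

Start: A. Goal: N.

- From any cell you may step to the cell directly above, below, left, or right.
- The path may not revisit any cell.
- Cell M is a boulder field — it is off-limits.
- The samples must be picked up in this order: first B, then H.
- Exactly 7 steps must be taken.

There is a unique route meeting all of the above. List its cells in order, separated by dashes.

The waypoints must appear in the order B, H, with no cell reused.
Route from A: right to B, down to H, right to I, up to C, right to D, 2× down (reaching N) — 7 moves in all.
Check: order respected (B at step 1, H at step 2); 7 moves as required.

A - B - H - I - C - D - J - N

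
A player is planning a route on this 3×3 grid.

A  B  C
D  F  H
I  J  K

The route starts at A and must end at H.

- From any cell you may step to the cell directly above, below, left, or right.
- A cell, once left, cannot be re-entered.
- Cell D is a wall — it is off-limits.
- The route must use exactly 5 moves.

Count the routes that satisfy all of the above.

Need simple routes of exactly 5 moves from A to H (Manhattan distance 3, so 1 moves are spent on a detour and 1 undoing it).
Enumerating: A B F J K H.
That gives 1 route.

1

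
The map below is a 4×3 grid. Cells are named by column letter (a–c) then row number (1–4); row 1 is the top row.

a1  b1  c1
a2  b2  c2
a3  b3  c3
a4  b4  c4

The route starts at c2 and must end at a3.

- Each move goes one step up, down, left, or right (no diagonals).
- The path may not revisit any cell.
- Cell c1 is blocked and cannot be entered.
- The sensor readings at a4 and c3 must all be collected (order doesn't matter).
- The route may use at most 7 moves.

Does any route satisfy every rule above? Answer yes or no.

One route that works: c2 → c3 → c4 → b4 → a4 → a3.

yes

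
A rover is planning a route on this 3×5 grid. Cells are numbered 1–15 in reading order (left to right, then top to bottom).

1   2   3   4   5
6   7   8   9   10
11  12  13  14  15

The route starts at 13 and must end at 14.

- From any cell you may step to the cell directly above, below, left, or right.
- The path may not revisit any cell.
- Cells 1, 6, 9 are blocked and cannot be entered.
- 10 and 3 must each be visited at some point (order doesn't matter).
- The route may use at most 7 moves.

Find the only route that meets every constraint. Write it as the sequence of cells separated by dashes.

Any route must reach 10 and 3 and still end at 14 within 7 moves, so the order of the required stops is forced.
Route from 13: up 2 to 3, right 2 to 5, down 2 to 15, left 1 to 14 — 7 moves in all.
Check: all required cells visited; 7 ≤ 7 moves.

13 - 8 - 3 - 4 - 5 - 10 - 15 - 14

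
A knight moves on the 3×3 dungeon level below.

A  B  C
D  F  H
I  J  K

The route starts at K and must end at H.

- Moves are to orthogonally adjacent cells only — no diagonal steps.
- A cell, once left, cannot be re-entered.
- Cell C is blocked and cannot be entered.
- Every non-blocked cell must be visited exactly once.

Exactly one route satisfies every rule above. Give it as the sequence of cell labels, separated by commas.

K, J, I, D, A, B, F, H

Need to visit all 8 open cells exactly once, starting at K and ending at H.
Cell A has only two open neighbours (D and B), so the path must pass straight through it: one of those is the cell it's entered from and the other is where it exits.
Route from K: 2× left (reaching I), 2× up (reaching A), right to B, down to F, right to H — 7 moves in all.
Check: all 8 open cells covered.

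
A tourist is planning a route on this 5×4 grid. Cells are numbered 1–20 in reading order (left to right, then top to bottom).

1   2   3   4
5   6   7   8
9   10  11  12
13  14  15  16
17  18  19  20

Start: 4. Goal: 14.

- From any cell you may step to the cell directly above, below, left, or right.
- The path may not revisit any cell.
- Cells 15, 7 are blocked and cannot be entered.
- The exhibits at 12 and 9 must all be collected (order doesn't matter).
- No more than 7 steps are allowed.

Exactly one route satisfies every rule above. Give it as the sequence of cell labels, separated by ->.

Any route must reach 12 and 9 and still end at 14 within 7 moves, so the order of the required stops is forced.
Route from 4: down 2 to 12, left 3 to 9, down 1 to 13, right 1 to 14 — 7 moves in all.
Check: all required cells visited; 7 ≤ 7 moves.

4 -> 8 -> 12 -> 11 -> 10 -> 9 -> 13 -> 14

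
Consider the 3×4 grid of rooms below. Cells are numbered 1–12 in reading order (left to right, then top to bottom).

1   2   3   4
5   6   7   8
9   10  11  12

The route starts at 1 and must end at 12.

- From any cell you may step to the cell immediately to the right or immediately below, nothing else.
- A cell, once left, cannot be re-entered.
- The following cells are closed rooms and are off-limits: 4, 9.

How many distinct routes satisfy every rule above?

8

A right/down-only route from 1 to 12 makes exactly 2 down-moves and 3 right-moves in some order.
With no other constraints that would be C(5,2) = 10 routes.
Subtract routes through each blocked cell (inclusion–exclusion for overlaps): − through 4: 1 − through 9: 1 → 8.
That gives 8 routes.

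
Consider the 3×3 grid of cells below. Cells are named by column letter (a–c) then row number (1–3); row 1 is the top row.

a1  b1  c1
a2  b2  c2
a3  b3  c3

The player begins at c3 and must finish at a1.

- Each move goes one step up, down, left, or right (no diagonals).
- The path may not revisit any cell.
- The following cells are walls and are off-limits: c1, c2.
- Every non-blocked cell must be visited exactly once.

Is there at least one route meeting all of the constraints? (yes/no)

yes

One route that works: c3 → b3 → a3 → a2 → b2 → b1 → a1.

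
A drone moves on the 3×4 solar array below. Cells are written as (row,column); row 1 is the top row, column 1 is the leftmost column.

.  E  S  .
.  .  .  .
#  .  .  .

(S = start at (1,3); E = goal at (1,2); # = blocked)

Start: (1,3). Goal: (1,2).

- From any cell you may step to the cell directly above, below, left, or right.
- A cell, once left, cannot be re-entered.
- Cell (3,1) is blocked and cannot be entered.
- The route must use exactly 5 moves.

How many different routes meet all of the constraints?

Need simple routes of exactly 5 moves from (1,3) to (1,2) (Manhattan distance 1, so 2 moves are spent on a detour and 2 undoing it).
Enumerating: (1,3) (2,3) (3,3) (3,2) (2,2) (1,2) | (1,3) (2,3) (2,2) (2,1) (1,1) (1,2) | (1,3) (1,4) (2,4) (2,3) (2,2) (1,2).
That gives 3 routes.

3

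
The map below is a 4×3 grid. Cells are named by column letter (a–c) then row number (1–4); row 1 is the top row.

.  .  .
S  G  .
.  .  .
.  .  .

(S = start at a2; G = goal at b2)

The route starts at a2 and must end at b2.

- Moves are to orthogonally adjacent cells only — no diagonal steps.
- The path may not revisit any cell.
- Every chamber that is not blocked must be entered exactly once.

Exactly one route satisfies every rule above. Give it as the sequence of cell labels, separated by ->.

a2 -> a1 -> b1 -> c1 -> c2 -> c3 -> c4 -> b4 -> a4 -> a3 -> b3 -> b2

Need to visit all 12 open cells exactly once, starting at a2 and ending at b2.
Cell c1 has only two open neighbours (c2 and b1), so the path must pass straight through it: one of those is the cell it's entered from and the other is where it exits.
Route from a2: up 1 to a1, right 2 to c1, down 3 to c4, left 2 to a4, up 1 to a3, right 1 to b3, up 1 to b2 — 11 moves in all.
Check: all 12 open cells covered.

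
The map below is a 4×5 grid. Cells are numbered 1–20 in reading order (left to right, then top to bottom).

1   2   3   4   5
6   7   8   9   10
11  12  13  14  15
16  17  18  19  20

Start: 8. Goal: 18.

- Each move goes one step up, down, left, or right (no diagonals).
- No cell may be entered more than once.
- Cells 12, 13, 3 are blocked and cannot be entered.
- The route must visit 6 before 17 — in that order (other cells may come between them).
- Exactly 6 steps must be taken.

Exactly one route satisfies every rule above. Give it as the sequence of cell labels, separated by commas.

8, 7, 6, 11, 16, 17, 18

The waypoints must appear in the order 6, 17, with no cell reused.
Route from 8: 2× left (reaching 6), 2× down (reaching 16), 2× right (reaching 18) — 6 moves in all.
Check: order respected (6 at step 2, 17 at step 5); 6 moves as required.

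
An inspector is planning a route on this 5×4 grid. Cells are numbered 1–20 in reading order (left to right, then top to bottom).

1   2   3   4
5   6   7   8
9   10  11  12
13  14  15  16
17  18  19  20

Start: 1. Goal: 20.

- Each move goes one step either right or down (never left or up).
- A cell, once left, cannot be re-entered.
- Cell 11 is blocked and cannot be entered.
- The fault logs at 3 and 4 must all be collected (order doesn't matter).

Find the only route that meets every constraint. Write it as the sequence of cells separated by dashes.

1 - 2 - 3 - 4 - 8 - 12 - 16 - 20

Moves only go right or down, so the column and row indices never decrease.
Route from 1: 3× right (reaching 4), 4× down (reaching 20) — 7 moves in all.
Check: all required cells visited.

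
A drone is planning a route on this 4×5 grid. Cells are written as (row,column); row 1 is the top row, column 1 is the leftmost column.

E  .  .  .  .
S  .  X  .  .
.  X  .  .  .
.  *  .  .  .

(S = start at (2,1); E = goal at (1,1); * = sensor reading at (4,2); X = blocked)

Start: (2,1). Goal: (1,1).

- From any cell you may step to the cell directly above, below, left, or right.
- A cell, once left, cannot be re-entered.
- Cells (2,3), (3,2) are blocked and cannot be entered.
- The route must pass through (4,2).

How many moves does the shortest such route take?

Any route passes through (4,2) somewhere between (2,1) and (1,1). Summing Manhattan distances along the two legs ((2,1) → (4,2) → (1,1)) gives a lower bound of 3 + 4 = 7 moves.
The shortest route satisfying every rule uses 11 moves: (2,1) → (3,1) → (4,1) → (4,2) → (4,3) → (3,3) → (3,4) → (2,4) → (1,4) → (1,3) → (1,2) → (1,1).
The bound of 7 isn't tight here; checking systematically, no route of length 7 through 10 satisfies every constraint (on a 4-connected grid the length of any start-to-goal walk has the same parity as the Manhattan bound, so only lengths 7, 9, 11, … need checking), so 11 is the minimum.

11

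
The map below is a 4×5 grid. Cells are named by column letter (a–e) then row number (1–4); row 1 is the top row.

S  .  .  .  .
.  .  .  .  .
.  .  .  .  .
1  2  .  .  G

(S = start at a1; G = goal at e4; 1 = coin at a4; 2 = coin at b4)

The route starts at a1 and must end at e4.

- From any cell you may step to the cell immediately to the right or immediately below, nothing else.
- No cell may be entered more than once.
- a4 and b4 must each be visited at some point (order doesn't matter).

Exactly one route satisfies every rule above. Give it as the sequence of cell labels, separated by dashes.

Moves only go right or down, so the column and row indices never decrease.
Route from a1: 3× down (reaching a4), 4× right (reaching e4) — 7 moves in all.
Check: all required cells visited.

a1 - a2 - a3 - a4 - b4 - c4 - d4 - e4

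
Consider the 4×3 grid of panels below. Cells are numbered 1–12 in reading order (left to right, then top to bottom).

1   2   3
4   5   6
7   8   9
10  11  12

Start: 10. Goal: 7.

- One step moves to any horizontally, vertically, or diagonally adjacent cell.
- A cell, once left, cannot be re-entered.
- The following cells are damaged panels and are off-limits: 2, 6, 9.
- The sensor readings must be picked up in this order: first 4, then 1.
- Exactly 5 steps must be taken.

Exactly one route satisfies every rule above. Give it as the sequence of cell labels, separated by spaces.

The waypoints must appear in the order 4, 1, with no cell reused.
Route from 10: up-right 1 to 8, up-left 1 to 4, up 1 to 1, down-right 1 to 5, down-left 1 to 7 — 5 moves in all.
Check: order respected (4 at step 2, 1 at step 3); 5 moves as required.

10 8 4 1 5 7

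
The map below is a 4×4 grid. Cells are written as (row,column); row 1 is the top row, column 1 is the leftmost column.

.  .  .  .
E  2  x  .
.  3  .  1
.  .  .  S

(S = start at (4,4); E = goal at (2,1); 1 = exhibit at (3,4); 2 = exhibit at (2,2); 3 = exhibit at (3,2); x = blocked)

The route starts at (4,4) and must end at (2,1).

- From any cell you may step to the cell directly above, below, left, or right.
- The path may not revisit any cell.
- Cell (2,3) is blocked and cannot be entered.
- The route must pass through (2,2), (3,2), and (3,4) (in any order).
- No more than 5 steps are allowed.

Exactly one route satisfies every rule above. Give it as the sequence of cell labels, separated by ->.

The 5-move cap with required stops at (2,2), (3,2), (3,4) leaves no slack for detours.
Route from (4,4): up to (3,4), 2× left (reaching (3,2)), up to (2,2), left to (2,1) — 5 moves in all.
Check: all required cells visited; 5 ≤ 5 moves.

(4,4) -> (3,4) -> (3,3) -> (3,2) -> (2,2) -> (2,1)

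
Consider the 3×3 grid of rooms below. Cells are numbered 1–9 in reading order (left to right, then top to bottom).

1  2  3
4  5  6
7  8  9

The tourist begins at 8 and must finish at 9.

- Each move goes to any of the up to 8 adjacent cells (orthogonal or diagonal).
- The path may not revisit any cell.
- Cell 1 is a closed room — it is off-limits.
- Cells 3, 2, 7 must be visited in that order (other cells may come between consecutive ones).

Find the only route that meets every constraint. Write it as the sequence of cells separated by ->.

The waypoints must appear in the order 3, 2, 7, with no cell reused.
Route from 8: up-right 1 to 6, up 1 to 3, left 1 to 2, down-left 1 to 4, down 1 to 7, up-right 1 to 5, down-right 1 to 9 — 7 moves in all.
Check: order respected (3 at step 2, 2 at step 3, 7 at step 5).

8 -> 6 -> 3 -> 2 -> 4 -> 7 -> 5 -> 9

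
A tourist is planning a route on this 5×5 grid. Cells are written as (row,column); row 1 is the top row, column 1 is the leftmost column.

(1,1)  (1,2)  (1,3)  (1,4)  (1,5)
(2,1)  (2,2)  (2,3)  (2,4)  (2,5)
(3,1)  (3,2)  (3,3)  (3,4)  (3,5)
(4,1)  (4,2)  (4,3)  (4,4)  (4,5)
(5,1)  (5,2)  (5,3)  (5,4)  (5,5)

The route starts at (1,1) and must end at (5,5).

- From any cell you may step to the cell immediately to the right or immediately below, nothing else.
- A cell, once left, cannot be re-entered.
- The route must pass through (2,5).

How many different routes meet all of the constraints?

A right/down-only route from (1,1) to (5,5) makes exactly 4 down-moves and 4 right-moves in some order.
With no other constraints that would be C(8,4) = 70 routes.
Split at (2,5) and multiply the segment counts: (1,1)→(2,5): 5; (2,5)→(5,5): 1; product = 5.
That gives 5 routes.

5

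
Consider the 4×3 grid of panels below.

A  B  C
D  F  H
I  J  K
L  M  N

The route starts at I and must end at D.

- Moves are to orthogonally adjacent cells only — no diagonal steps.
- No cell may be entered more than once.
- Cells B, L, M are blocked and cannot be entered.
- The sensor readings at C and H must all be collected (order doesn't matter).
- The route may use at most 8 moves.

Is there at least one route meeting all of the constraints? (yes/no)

no

C must be visited but has only one open neighbour (H), and it is neither the start nor the goal — the route would have to enter and leave through H, re-entering it.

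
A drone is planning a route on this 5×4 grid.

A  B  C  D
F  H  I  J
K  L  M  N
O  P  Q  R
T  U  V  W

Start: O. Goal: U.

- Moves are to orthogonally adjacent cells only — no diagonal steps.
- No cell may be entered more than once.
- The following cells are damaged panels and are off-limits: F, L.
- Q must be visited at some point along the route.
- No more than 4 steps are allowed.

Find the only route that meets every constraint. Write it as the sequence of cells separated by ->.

The budget equals the shortest possible length, so every move has to be on a shortest route through the required cells.
Route from O: 2× right (reaching Q), down to V, left to U — 4 moves in all.
Check: all required cells visited; 4 ≤ 4 moves.

O -> P -> Q -> V -> U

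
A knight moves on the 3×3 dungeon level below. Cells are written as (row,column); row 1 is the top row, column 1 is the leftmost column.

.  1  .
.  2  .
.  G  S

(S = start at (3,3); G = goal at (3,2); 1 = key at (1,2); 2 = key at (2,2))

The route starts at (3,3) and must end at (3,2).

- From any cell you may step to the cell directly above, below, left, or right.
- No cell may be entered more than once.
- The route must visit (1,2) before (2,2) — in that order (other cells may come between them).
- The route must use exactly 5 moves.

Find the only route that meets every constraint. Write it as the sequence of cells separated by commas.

(3,3), (2,3), (1,3), (1,2), (2,2), (3,2)

The waypoints must appear in the order (1,2), (2,2), with no cell reused.
Route from (3,3): up 2 to (1,3), left 1 to (1,2), down 2 to (3,2) — 5 moves in all.
Check: order respected (1 at step 3, 2 at step 4); 5 moves as required.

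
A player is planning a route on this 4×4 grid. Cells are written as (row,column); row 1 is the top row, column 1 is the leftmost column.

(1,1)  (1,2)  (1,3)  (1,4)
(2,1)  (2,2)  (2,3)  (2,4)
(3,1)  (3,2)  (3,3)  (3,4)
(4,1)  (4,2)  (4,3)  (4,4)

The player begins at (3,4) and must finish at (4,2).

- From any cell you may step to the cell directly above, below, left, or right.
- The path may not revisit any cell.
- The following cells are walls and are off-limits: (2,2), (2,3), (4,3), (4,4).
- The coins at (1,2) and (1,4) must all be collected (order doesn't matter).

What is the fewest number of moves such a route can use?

Any route passes through (1,2) and (1,4) in some order between (3,4) and (4,2). Summing Manhattan distances along each leg and taking the cheapest ordering ((3,4) → (1,4) → (1,2) → (4,2)) gives a lower bound of 2 + 2 + 3 = 7 moves.
That bound ignores the blocked cells. Measuring each leg by the fewest moves that actually steer around them ((3,4)→(1,4): 2; (1,4)→(1,2): 2; (1,2)→(4,2): 5) raises the lower bound to 9.
A route of 9 moves exists: (3,4) → (2,4) → (1,4) → (1,3) → (1,2) → (1,1) → (2,1) → (3,1) → (4,1) → (4,2).
Since 9 matches that lower bound, it is optimal.

9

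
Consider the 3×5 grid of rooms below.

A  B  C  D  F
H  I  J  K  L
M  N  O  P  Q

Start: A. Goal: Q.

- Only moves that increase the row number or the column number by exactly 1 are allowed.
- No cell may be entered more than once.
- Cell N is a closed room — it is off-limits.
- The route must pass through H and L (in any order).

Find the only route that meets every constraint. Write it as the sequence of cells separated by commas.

Moves only go right or down, so the column and row indices never decrease.
Route from A: down to H, 4× right (reaching L), down to Q — 6 moves in all.
Check: all required cells visited.

A, H, I, J, K, L, Q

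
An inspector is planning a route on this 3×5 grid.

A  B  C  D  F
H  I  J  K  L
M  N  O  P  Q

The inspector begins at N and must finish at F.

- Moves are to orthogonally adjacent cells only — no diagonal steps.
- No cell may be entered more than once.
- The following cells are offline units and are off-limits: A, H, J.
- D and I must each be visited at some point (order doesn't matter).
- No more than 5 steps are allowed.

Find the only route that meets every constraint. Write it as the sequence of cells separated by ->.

N -> I -> B -> C -> D -> F

The 5-move cap with required stops at D, I leaves no slack for detours.
Route from N: 2× up (reaching B), 3× right (reaching F) — 5 moves in all.
Check: all required cells visited; 5 ≤ 5 moves.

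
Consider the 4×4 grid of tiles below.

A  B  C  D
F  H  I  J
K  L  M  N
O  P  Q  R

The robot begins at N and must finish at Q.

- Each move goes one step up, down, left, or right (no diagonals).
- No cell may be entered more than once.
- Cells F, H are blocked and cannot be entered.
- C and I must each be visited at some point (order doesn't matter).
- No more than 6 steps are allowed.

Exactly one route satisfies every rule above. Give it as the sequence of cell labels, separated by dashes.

N - J - D - C - I - M - Q

The 6-move cap with required stops at C, I leaves no slack for detours.
Route from N: 2× up (reaching D), left to C, 3× down (reaching Q) — 6 moves in all.
Check: all required cells visited; 6 ≤ 6 moves.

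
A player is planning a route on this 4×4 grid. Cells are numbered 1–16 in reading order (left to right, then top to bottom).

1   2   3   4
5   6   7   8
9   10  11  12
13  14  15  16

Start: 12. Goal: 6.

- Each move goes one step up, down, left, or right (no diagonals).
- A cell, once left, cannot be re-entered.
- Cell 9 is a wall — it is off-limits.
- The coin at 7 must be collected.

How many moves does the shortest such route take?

3

Any route passes through 7 somewhere between 12 and 6. Summing Manhattan distances along the two legs (12 → 7 → 6) gives a lower bound of 2 + 1 = 3 moves.
A route of 3 moves achieves this: 12 → 8 → 7 → 6.
Since 3 matches the lower bound, it is optimal.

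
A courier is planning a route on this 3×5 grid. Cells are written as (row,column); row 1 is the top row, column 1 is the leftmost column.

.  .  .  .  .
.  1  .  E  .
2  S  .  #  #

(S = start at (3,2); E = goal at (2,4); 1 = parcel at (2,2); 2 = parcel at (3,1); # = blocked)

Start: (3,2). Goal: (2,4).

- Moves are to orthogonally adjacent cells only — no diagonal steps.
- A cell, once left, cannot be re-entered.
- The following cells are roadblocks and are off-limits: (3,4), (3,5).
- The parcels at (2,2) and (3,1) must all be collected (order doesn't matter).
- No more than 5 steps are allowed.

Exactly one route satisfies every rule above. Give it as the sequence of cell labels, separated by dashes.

The 5-move cap with required stops at (2,2), (3,1) leaves no slack for detours.
Route from (3,2): left to (3,1), up to (2,1), 3× right (reaching (2,4)) — 5 moves in all.
Check: all required cells visited; 5 ≤ 5 moves.

(3,2) - (3,1) - (2,1) - (2,2) - (2,3) - (2,4)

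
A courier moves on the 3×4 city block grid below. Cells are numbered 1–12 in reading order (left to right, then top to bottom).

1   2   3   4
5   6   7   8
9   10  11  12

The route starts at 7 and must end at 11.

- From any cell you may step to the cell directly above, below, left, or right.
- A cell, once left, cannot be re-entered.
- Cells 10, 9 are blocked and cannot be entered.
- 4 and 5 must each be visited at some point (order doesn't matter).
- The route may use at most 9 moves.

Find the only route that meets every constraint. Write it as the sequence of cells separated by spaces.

The budget equals the shortest possible length, so every move has to be on a shortest route through the required cells.
Route from 7: left 2 to 5, up 1 to 1, right 3 to 4, down 2 to 12, left 1 to 11 — 9 moves in all.
Check: all required cells visited; 9 ≤ 9 moves.

7 6 5 1 2 3 4 8 12 11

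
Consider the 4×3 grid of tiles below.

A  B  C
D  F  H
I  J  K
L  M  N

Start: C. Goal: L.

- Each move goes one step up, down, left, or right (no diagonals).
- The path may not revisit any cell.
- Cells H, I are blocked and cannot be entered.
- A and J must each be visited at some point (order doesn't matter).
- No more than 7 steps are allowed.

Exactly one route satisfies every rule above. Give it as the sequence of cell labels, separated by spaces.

C B A D F J M L

The 7-move cap with required stops at A, J leaves no slack for detours.
Route from C: 2× left (reaching A), down to D, right to F, 2× down (reaching M), left to L — 7 moves in all.
Check: all required cells visited; 7 ≤ 7 moves.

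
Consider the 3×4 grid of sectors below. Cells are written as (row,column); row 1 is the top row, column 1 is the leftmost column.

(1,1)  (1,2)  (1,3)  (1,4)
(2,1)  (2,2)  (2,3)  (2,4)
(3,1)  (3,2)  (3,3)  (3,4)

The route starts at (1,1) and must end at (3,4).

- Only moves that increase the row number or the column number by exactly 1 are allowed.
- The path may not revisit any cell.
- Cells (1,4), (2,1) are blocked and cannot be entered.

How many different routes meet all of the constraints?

A right/down-only route from (1,1) to (3,4) makes exactly 2 down-moves and 3 right-moves in some order.
With no other constraints that would be C(5,2) = 10 routes.
Subtract routes through each blocked cell (inclusion–exclusion for overlaps): − through (1,4): 1 − through (2,1): 4 → 5.
That gives 5 routes.

5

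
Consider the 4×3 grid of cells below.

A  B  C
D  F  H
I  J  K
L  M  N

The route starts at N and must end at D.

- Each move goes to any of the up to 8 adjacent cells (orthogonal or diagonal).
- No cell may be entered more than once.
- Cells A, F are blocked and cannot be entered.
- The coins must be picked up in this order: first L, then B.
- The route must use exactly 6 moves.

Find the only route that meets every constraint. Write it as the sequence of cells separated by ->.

The waypoints must appear in the order L, B, with no cell reused.
Route from N: 2× left (reaching L), 2× up-right (reaching H), up-left to B, down-left to D — 6 moves in all.
Check: order respected (L at step 2, B at step 5); 6 moves as required.

N -> M -> L -> J -> H -> B -> D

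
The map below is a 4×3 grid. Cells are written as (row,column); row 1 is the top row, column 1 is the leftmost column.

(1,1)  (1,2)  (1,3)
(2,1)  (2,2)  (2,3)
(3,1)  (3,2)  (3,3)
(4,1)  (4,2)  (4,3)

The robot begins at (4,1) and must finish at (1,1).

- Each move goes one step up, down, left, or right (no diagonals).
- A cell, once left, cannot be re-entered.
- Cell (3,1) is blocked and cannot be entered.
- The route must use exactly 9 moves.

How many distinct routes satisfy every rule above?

Need simple routes of exactly 9 moves from (4,1) to (1,1) (Manhattan distance 3, so 3 moves are spent on a detour and 3 undoing it).
Enumerating: (4,1) (4,2) (3,2) (3,3) (2,3) (1,3) (1,2) (2,2) (2,1) (1,1) | (4,1) (4,2) (4,3) (3,3) (2,3) (1,3) (1,2) (2,2) (2,1) (1,1) | (4,1) (4,2) (4,3) (3,3) (3,2) (2,2) (2,3) (1,3) (1,2) (1,1).
That gives 3 routes.

3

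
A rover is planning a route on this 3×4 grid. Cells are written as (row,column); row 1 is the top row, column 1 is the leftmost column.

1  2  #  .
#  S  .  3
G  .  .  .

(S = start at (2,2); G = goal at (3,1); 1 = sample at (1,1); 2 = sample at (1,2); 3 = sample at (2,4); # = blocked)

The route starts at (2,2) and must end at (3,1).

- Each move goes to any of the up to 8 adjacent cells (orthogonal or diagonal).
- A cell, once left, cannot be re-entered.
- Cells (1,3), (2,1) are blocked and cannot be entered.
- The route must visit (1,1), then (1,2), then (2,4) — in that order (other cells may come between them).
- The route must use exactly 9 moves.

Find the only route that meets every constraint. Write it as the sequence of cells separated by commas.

(2,2), (1,1), (1,2), (2,3), (1,4), (2,4), (3,4), (3,3), (3,2), (3,1)

The waypoints must appear in the order (1,1), (1,2), (2,4), with no cell reused.
Route from (2,2): up-left 1 to (1,1), right 1 to (1,2), down-right 1 to (2,3), up-right 1 to (1,4), down 2 to (3,4), left 3 to (3,1) — 9 moves in all.
Check: order respected (1 at step 1, 2 at step 2, 3 at step 5); 9 moves as required.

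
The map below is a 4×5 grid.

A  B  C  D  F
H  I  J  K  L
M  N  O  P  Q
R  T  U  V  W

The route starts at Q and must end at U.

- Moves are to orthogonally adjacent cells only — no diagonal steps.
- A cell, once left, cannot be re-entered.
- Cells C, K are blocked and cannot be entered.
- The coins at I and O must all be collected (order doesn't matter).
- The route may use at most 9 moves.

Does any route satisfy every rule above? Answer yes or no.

One route that works: Q → P → O → J → I → N → T → U.

yes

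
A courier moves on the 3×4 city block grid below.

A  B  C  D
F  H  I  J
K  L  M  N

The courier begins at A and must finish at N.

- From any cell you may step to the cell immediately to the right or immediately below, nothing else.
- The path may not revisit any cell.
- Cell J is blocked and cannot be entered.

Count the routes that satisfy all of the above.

A right/down-only route from A to N makes exactly 2 down-moves and 3 right-moves in some order.
With no other constraints that would be C(5,2) = 10 routes.
Subtract routes through each blocked cell (inclusion–exclusion for overlaps): − through J: 4 → 6.
That gives 6 routes.

6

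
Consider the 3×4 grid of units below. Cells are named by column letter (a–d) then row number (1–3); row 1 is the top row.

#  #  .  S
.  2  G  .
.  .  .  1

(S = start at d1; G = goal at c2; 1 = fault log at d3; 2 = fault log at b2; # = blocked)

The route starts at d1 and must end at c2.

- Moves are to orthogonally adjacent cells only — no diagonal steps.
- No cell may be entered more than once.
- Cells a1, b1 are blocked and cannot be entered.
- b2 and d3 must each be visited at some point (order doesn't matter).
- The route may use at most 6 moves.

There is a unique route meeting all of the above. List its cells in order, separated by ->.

d1 -> d2 -> d3 -> c3 -> b3 -> b2 -> c2

The 6-move cap with required stops at b2, d3 leaves no slack for detours.
Route from d1: 2× down (reaching d3), 2× left (reaching b3), up to b2, right to c2 — 6 moves in all.
Check: all required cells visited; 6 ≤ 6 moves.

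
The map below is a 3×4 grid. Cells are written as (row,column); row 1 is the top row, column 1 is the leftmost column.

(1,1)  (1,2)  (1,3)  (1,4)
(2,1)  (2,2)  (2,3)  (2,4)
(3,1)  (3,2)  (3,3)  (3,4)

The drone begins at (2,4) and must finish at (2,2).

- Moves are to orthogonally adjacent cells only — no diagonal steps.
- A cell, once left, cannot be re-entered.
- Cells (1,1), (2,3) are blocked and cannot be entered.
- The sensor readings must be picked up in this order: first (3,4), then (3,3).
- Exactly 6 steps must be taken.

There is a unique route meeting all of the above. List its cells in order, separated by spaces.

The waypoints must appear in the order (3,4), (3,3), with no cell reused.
Route from (2,4): down 1 to (3,4), left 3 to (3,1), up 1 to (2,1), right 1 to (2,2) — 6 moves in all.
Check: order respected ((3,4) at step 1, (3,3) at step 2); 6 moves as required.

(2,4) (3,4) (3,3) (3,2) (3,1) (2,1) (2,2)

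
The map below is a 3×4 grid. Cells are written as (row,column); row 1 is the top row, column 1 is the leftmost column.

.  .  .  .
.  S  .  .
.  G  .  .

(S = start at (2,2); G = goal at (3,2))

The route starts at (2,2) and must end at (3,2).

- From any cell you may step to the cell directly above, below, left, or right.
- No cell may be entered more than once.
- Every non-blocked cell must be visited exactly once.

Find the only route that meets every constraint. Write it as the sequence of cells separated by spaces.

(2,2) (2,3) (3,3) (3,4) (2,4) (1,4) (1,3) (1,2) (1,1) (2,1) (3,1) (3,2)

Need to visit all 12 open cells exactly once, starting at (2,2) and ending at (3,2).
Route from (2,2): right to (2,3), down to (3,3), right to (3,4), 2× up (reaching (1,4)), 3× left (reaching (1,1)), 2× down (reaching (3,1)), right to (3,2) — 11 moves in all.
Check: all 12 open cells covered.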